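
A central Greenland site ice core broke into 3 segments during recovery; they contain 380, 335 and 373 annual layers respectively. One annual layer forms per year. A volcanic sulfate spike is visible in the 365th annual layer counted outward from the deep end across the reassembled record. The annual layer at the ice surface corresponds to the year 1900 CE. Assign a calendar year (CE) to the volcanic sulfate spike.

1177 CE

Total annual layers = 380 + 335 + 373 = 1088.
The volcanic sulfate spike sits at annual layer 365 from the deep end, so 1088 − 365 = 723 annual layers formed after it.
Counting back 723 years from 1900 CE places the volcanic sulfate spike in 1900 − 723 = 1177 CE.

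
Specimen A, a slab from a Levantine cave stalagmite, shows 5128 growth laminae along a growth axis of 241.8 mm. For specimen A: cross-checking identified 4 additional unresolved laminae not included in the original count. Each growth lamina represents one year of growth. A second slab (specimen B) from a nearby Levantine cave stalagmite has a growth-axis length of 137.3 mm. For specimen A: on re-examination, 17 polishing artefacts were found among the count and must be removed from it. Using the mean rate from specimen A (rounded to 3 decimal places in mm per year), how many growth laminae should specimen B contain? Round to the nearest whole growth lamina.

2921 growth laminae

Specimen A: correcting the raw count gives 5128 − 17 + 4 = 5115 true growth laminae.
A: Extension rate ≈ 241.8 / 5115 = 0.047 mm/yr.
For B, 137.3 / 0.047 = 2921.28 years ≈ 2921 growth laminae.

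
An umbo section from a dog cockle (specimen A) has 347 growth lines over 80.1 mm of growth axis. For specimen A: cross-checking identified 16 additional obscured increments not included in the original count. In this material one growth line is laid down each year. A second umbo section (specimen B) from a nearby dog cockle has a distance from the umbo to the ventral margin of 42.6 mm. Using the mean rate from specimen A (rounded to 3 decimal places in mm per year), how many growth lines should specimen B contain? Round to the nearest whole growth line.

Specimen A: after corrections the count is 347 + 16 = 363 growth lines.
A: Extension rate ≈ 80.1 / 363 = 0.221 mm/year.
B spans 42.6 / 0.221 = 192.76 years ≈ 193 growth lines.

193 growth lines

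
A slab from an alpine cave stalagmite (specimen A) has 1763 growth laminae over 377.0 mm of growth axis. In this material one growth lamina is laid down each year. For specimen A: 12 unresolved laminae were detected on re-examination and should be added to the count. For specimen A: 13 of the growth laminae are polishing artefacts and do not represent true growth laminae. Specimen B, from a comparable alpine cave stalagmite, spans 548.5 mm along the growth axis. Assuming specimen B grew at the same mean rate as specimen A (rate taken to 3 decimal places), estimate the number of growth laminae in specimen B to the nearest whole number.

2563 growth laminae

Specimen A: correcting the raw count gives 1763 − 13 + 12 = 1762 true growth laminae.
A: Extension rate ≈ 377.0 / 1762 = 0.214 mm/year.
For B, 548.5 / 0.214 = 2563.08 years ≈ 2563 growth laminae.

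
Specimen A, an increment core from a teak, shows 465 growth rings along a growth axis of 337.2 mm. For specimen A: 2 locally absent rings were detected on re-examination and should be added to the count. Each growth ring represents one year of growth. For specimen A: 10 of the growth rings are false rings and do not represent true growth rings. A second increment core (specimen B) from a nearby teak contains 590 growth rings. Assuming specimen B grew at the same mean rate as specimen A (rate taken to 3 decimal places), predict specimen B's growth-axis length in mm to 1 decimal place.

435.4 mm

Specimen A: true growth ring count = 465 − 10 + 2 = 457.
A: 337.2 mm over 457 years gives 337.2 / 457 ≈ 0.738 mm per year.
Length of B = 0.738 × 590 = 435.4 mm.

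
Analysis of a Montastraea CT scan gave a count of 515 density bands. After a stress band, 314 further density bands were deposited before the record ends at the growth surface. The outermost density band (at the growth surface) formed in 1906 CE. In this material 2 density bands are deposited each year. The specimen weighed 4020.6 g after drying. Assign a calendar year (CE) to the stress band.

1749 CE

314 density bands post-date the stress band.
Dividing by 2 density bands per year: 314 / 2 = 157 years.
Counting back 157 years from 1906 CE places the stress band in 1906 − 157 = 1749 CE.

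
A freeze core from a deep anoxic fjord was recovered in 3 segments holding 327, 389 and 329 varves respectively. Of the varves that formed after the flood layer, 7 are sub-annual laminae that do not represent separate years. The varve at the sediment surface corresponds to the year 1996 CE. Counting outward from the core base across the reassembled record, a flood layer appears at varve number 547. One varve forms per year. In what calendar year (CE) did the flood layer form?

Total varves = 327 + 389 + 329 = 1045.
1045 − 547 = 498 varves lie beyond the flood layer toward the sediment surface.
498 − 7 false = 491 true varves after the flood layer.
Counting back 491 years from 1996 CE places the flood layer in 1996 − 491 = 1505 CE.

1505 CE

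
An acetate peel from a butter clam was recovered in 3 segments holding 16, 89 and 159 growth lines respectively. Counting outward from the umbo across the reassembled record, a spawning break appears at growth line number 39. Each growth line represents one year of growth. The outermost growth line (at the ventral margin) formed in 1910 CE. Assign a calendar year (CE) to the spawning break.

1685 CE

Total growth lines = 16 + 89 + 159 = 264.
The spawning break sits at growth line 39 from the umbo, so 264 − 39 = 225 growth lines formed after it.
1910 − 225 = 1685 CE.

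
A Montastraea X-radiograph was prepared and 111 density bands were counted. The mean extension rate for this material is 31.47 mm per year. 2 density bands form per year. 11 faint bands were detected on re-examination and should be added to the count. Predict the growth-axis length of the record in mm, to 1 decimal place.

True density band count = 111 + 11 = 122.
Dividing by 2 density bands per year: 122 / 2 = 61 years.
Predicted length = 31.47 mm/year × 61 years = 1919.7 mm.

1919.7 mm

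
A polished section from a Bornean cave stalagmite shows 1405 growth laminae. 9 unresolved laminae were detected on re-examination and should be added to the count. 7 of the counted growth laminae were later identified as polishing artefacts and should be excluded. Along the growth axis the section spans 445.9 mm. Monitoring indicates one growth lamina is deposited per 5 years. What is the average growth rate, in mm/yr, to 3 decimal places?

True growth lamina count = 1405 − 7 + 9 = 1407.
Multiplying by 5 years per growth lamina: 1407 × 5 = 7035 years.
445.9 mm over 7035 years gives 445.9 / 7035 ≈ 0.063 mm/yr.

0.063 mm/yr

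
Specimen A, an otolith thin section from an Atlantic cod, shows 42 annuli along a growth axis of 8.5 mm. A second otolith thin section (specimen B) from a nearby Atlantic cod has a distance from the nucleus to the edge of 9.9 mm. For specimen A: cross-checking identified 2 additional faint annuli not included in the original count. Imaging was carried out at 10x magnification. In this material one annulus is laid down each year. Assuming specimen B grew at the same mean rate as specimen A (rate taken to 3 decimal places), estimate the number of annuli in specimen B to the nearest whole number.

51 annuli

Specimen A: true annulus count = 42 + 2 = 44.
A: Extension rate ≈ 8.5 / 44 = 0.193 mm/yr.
Specimen B: 9.9 mm / 0.193 mm per year = 51.30 years ≈ 51 annuli.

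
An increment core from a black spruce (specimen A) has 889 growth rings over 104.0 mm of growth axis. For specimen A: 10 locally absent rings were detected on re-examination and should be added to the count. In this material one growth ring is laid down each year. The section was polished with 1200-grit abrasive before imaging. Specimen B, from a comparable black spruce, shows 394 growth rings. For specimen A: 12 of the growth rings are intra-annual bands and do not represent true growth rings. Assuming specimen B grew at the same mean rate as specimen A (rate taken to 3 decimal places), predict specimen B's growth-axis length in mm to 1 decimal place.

46.1 mm

Specimen A: true growth ring count = 889 − 12 + 10 = 887.
A: Mean rate = 104.0 mm / 887 years ≈ 0.117 mm/year.
For B, 0.117 mm/year × 394 years = 46.1 mm.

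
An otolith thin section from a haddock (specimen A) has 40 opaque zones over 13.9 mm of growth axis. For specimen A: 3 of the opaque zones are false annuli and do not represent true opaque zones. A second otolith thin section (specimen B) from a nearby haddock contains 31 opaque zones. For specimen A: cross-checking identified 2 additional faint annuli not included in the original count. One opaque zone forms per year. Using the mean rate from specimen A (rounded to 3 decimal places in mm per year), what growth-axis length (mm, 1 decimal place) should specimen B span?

11.0 mm

Specimen A: correcting the raw count gives 40 − 3 + 2 = 39 true opaque zones.
A: Extension rate ≈ 13.9 / 39 = 0.356 mm/yr.
B's length ≈ 0.356 × 31 = 11.0 mm.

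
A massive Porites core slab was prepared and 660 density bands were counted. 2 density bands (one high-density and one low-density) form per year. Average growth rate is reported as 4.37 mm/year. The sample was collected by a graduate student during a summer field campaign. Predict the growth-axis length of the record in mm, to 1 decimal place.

1442.1 mm

With 2 density bands per year, 660 / 2 = 330 years.
Length ≈ 4.37 × 330 = 1442.1 mm.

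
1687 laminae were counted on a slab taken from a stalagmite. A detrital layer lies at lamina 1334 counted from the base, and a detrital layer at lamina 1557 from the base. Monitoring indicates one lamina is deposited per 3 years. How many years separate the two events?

669 years

Separation: 1557 − 1334 = 223 laminae.
223 laminae at 3 years each span 223 × 3 = 669 years.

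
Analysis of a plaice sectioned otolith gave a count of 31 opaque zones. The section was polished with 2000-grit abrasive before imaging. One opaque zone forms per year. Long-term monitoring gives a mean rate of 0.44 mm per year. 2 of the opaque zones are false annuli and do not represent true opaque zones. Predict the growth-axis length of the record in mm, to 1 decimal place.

After corrections the count is 31 − 2 = 29 opaque zones.
Length ≈ 0.44 × 29 = 12.8 mm.

12.8 mm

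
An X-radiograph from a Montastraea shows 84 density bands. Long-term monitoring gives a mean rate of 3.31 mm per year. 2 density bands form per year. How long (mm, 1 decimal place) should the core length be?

139.0 mm

Dividing by 2 density bands per year: 84 / 2 = 42 years.
42 years at 3.31 mm/year gives 3.31 × 42 = 139.0 mm.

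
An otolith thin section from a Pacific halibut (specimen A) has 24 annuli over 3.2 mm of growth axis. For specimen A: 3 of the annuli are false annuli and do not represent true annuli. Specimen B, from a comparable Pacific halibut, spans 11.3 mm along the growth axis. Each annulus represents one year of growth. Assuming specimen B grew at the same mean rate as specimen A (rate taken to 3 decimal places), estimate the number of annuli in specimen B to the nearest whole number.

74 annuli

Specimen A: correcting the raw count gives 24 − 3 = 21 true annuli.
A: Mean rate = 3.2 mm / 21 years ≈ 0.152 mm per year.
Specimen B: 11.3 mm / 0.152 mm per year = 74.34 years ≈ 74 annuli.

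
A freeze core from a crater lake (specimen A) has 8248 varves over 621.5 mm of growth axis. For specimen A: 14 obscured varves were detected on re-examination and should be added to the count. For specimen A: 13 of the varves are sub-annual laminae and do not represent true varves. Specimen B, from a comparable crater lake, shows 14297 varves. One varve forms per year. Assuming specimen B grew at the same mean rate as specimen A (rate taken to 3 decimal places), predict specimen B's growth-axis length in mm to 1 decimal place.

Specimen A: adjusted count: 8248 − 13 + 14 = 8249 varves.
A: Extension rate ≈ 621.5 / 8249 = 0.075 mm/year.
For B, 0.075 mm/year × 14297 years = 1072.3 mm.

1072.3 mm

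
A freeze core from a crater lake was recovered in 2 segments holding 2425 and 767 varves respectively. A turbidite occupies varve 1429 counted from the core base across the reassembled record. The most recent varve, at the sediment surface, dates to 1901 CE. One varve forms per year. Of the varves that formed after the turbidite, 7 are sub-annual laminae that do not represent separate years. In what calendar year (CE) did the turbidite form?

Total varves = 2425 + 767 = 3192.
The turbidite sits at varve 1429 from the core base, so 3192 − 1429 = 1763 varves formed after it.
Removing the 7 false varves leaves 1763 − 7 = 1756 true varves beyond the turbidite.
Counting back 1756 years from 1901 CE places the turbidite in 1901 − 1756 = 145 CE.

145 CE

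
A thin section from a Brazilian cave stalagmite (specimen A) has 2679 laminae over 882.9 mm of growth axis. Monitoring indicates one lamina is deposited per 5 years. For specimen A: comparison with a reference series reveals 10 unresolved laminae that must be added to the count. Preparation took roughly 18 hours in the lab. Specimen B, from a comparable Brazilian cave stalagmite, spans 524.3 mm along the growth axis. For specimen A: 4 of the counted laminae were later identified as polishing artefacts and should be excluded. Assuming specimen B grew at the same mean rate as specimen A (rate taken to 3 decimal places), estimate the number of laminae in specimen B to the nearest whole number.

1589 laminae

Specimen A: after corrections the count is 2679 − 4 + 10 = 2685 laminae.
Specimen A: at 5 years per lamina, 2685 × 5 = 13425 years.
A: 882.9 mm over 13425 years gives 882.9 / 13425 ≈ 0.066 mm per year.
For B, 524.3 / 0.066 = 7943.94 years; at 5 years per lamina that is 7943.94 / 5 ≈ 1589 laminae.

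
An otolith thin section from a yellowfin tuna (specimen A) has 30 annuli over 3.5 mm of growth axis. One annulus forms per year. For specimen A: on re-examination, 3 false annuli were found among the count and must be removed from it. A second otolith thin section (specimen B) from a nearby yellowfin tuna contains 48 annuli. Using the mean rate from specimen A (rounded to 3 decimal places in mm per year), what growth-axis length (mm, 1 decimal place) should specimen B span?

Specimen A: true annulus count = 30 − 3 = 27.
A: 3.5 mm over 27 years gives 3.5 / 27 ≈ 0.130 mm/year.
B's length ≈ 0.130 × 48 = 6.2 mm.

6.2 mm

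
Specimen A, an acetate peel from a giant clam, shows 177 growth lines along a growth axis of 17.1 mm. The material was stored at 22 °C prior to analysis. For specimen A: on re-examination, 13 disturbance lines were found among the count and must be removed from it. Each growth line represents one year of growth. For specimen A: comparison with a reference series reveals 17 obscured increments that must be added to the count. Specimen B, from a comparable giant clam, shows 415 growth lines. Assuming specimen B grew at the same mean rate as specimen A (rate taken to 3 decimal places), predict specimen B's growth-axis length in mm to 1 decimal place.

39.0 mm

Specimen A: after corrections the count is 177 − 13 + 17 = 181 growth lines.
A: Mean rate = 17.1 mm / 181 years ≈ 0.094 mm/year.
B's length ≈ 0.094 × 415 = 39.0 mm.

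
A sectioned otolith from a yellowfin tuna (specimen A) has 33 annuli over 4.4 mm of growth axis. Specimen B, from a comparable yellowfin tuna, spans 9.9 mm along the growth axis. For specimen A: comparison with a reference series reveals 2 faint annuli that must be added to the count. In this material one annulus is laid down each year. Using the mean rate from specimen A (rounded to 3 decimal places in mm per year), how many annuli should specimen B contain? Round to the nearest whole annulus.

79 annuli

Specimen A: true annulus count = 33 + 2 = 35.
A: Mean rate = 4.4 mm / 35 years ≈ 0.126 mm/yr.
B spans 9.9 / 0.126 = 78.57 years ≈ 79 annuli.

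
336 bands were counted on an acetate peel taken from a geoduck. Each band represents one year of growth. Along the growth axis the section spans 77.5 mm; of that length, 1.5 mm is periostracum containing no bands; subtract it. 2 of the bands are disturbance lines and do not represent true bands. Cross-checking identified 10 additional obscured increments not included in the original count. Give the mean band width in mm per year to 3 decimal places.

0.221 mm per year

True band count = 336 − 2 + 10 = 344.
The growth record spans 77.5 − 1.5 = 76.0 mm.
Mean rate = 76.0 mm / 344 years ≈ 0.221 mm per year.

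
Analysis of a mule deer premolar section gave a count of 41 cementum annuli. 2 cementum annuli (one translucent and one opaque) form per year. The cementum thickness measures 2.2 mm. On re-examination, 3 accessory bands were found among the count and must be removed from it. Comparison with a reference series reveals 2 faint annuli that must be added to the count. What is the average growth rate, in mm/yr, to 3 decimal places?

0.110 mm/yr

Correcting the raw count gives 41 − 3 + 2 = 40 true cementum annuli.
Dividing by 2 cementum annuli per year: 40 / 2 = 20 years.
2.2 mm over 20 years gives 2.2 / 20 ≈ 0.110 mm/yr.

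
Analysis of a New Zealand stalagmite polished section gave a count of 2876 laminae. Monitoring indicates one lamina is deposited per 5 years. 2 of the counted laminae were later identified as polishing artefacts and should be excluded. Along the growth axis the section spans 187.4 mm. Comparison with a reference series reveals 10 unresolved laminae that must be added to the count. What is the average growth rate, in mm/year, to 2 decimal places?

0.01 mm/year

After corrections the count is 2876 − 2 + 10 = 2884 laminae.
At 5 years per lamina, 2884 × 5 = 14420 years.
Extension rate ≈ 187.4 / 14420 = 0.01 mm/year.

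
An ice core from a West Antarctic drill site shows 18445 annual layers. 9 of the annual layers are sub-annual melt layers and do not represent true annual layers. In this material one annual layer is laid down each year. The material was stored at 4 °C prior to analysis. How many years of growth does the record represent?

18436 years

Correcting the raw count gives 18445 − 9 = 18436 true annual layers.
With a one-to-one annual layer periodicity this is 18436 years.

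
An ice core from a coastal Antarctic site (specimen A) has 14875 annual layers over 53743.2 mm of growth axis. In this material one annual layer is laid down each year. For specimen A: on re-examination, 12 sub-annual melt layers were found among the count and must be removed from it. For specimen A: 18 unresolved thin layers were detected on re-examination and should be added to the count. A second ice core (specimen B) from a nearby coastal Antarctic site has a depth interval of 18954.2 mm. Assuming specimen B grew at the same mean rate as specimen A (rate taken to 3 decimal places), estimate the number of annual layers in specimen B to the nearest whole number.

5248 annual layers

Specimen A: correcting the raw count gives 14875 − 12 + 18 = 14881 true annual layers.
A: Mean rate = 53743.2 mm / 14881 years ≈ 3.612 mm/yr.
B spans 18954.2 / 3.612 = 5247.56 years ≈ 5248 annual layers.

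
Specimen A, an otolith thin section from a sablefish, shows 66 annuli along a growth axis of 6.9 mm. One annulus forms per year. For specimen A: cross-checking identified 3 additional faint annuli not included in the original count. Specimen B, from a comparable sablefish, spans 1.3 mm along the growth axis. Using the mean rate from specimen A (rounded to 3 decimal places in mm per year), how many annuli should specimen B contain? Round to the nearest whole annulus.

Specimen A: after corrections the count is 66 + 3 = 69 annuli.
A: Mean rate = 6.9 mm / 69 years ≈ 0.100 mm per year.
For B, 1.3 / 0.100 = 13.00 years ≈ 13 annuli.

13 annuli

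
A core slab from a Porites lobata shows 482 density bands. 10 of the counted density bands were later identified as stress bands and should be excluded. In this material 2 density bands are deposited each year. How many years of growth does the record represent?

Correcting the raw count gives 482 − 10 = 472 true density bands.
Dividing by 2 density bands per year: 472 / 2 = 236 years.

236 years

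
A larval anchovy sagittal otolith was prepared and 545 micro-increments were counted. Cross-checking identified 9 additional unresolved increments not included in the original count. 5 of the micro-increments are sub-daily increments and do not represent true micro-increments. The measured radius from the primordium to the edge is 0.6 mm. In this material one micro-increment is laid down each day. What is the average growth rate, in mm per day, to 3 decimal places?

True micro-increment count = 545 − 5 + 9 = 549.
Extension rate ≈ 0.6 / 549 = 0.001 mm per day.

0.001 mm per day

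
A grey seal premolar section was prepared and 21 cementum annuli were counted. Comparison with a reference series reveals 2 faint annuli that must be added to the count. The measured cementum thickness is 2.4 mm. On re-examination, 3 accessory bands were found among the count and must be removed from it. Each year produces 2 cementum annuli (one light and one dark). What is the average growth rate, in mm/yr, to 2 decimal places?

Correcting the raw count gives 21 − 3 + 2 = 20 true cementum annuli.
20 cementum annuli at 2 per year is 20 / 2 = 10 years.
Extension rate ≈ 2.4 / 10 = 0.24 mm/yr.

0.24 mm/yr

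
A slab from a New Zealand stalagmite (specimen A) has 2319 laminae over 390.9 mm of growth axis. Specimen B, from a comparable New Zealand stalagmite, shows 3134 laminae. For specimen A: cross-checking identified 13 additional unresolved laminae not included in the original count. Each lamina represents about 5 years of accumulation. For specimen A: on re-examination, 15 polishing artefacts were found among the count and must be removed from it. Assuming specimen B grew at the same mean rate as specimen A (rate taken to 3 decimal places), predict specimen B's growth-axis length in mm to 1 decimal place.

Specimen A: correcting the raw count gives 2319 − 15 + 13 = 2317 true laminae.
Specimen A: at 5 years per lamina, 2317 × 5 = 11585 years.
A: Extension rate ≈ 390.9 / 11585 = 0.034 mm/yr.
Specimen B: multiplying by 5 years per lamina: 3134 × 5 = 15670 years. B's length ≈ 0.034 × 15670 = 532.8 mm.

532.8 mm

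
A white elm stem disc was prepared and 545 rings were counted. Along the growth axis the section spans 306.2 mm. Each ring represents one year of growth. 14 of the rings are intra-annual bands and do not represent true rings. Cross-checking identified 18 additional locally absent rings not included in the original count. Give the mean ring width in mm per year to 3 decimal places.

Adjusted count: 545 − 14 + 18 = 549 rings.
Extension rate ≈ 306.2 / 549 = 0.558 mm per year.

0.558 mm per year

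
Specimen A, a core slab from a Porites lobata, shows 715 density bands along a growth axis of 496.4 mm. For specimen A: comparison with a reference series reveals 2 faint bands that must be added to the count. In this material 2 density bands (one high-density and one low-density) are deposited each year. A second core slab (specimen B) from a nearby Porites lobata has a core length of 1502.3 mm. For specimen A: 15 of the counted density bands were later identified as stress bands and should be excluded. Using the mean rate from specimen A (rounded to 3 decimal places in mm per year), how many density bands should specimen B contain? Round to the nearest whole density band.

Specimen A: adjusted count: 715 − 15 + 2 = 702 density bands.
Specimen A: with 2 density bands per year, 702 / 2 = 351 years.
A: Mean rate = 496.4 mm / 351 years ≈ 1.414 mm/year.
B spans 1502.3 / 1.414 = 1062.45 years; at 2 density bands per year that is 1062.45 × 2 ≈ 2125 density bands.

2125 density bands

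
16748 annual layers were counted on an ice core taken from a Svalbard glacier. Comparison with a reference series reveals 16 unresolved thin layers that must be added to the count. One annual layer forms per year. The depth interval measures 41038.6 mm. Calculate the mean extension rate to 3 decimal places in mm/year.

After corrections the count is 16748 + 16 = 16764 annual layers.
Extension rate ≈ 41038.6 / 16764 = 2.448 mm/year.

2.448 mm/year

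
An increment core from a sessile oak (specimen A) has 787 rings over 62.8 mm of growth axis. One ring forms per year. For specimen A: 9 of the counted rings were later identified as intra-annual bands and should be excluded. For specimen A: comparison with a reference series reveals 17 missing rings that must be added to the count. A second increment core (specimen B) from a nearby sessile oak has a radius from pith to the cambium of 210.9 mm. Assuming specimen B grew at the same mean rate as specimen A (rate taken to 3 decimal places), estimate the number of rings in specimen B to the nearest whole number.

2670 rings

Specimen A: correcting the raw count gives 787 − 9 + 17 = 795 true rings.
A: Mean rate = 62.8 mm / 795 years ≈ 0.079 mm/year.
B spans 210.9 / 0.079 = 2669.62 years ≈ 2670 rings.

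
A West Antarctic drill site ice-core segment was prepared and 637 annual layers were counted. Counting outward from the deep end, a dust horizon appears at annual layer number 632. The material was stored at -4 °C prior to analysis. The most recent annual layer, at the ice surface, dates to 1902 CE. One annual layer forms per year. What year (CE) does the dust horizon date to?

Between annual layer 632 and the ice surface there are 637 − 632 = 5 annual layers.
The annual layer at the ice surface is 1902 CE, so the dust horizon dates to 1902 − 5 = 1897 CE.

1897 CE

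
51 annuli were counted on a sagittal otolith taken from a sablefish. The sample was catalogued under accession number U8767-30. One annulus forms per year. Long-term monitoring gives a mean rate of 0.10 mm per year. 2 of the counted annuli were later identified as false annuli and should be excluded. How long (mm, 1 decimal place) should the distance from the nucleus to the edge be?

Correcting the raw count gives 51 − 2 = 49 true annuli.
49 years at 0.10 mm/year gives 0.10 × 49 = 4.9 mm.

4.9 mm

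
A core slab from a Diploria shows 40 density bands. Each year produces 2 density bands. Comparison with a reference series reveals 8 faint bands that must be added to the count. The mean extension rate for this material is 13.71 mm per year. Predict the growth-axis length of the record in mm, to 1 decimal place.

329.0 mm

Adjusted count: 40 + 8 = 48 density bands.
48 density bands at 2 per year is 48 / 2 = 24 years.
24 years at 13.71 mm/year gives 13.71 × 24 = 329.0 mm.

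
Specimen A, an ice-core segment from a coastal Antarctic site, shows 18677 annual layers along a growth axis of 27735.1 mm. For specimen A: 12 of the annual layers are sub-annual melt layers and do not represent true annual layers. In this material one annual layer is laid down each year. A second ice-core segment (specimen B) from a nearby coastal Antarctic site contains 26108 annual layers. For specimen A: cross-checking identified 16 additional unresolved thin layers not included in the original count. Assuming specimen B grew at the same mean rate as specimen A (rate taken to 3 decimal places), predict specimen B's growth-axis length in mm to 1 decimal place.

38770.4 mm

Specimen A: adjusted count: 18677 − 12 + 16 = 18681 annual layers.
A: Mean rate = 27735.1 mm / 18681 years ≈ 1.485 mm per year.
B's length ≈ 1.485 × 26108 = 38770.4 mm.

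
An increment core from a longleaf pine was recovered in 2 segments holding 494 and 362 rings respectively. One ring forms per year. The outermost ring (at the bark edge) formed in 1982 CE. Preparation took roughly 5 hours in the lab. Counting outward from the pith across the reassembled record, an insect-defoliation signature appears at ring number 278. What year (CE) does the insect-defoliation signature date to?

1404 CE

Total rings = 494 + 362 = 856.
Between ring 278 and the bark edge there are 856 − 278 = 578 rings.
Counting back 578 years from 1982 CE places the insect-defoliation signature in 1982 − 578 = 1404 CE.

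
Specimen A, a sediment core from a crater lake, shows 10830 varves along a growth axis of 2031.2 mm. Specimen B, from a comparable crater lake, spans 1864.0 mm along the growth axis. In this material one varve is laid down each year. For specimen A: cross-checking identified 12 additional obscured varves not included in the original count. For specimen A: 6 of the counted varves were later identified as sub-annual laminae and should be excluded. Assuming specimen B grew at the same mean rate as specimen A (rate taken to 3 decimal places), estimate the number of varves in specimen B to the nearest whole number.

9968 varves

Specimen A: true varve count = 10830 − 6 + 12 = 10836.
A: Extension rate ≈ 2031.2 / 10836 = 0.187 mm/yr.
For B, 1864.0 / 0.187 = 9967.91 years ≈ 9968 varves.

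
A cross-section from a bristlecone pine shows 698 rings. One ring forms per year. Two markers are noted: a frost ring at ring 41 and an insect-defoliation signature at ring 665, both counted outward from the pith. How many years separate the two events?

624 years

The two markers are separated by 665 − 41 = 624 rings.
One ring per year makes the interval 624 years.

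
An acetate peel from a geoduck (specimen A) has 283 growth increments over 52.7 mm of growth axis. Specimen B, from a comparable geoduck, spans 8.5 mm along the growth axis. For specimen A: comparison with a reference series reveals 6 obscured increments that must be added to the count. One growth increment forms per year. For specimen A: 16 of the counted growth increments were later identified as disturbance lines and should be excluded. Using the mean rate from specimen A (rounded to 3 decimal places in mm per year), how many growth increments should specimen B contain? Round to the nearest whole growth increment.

Specimen A: after corrections the count is 283 − 16 + 6 = 273 growth increments.
A: Extension rate ≈ 52.7 / 273 = 0.193 mm per year.
For B, 8.5 / 0.193 = 44.04 years ≈ 44 growth increments.

44 growth increments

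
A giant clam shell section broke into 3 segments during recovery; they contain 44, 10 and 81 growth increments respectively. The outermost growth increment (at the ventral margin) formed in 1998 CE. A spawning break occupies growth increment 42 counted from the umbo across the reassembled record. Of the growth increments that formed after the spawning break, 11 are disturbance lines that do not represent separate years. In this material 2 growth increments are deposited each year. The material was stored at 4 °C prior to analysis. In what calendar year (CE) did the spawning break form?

1957 CE

Total growth increments = 44 + 10 + 81 = 135.
135 − 42 = 93 growth increments lie beyond the spawning break toward the ventral margin.
93 − 11 false = 82 true growth increments after the spawning break.
Dividing by 2 growth increments per year: 82 / 2 = 41 years.
1998 − 41 = 1957 CE.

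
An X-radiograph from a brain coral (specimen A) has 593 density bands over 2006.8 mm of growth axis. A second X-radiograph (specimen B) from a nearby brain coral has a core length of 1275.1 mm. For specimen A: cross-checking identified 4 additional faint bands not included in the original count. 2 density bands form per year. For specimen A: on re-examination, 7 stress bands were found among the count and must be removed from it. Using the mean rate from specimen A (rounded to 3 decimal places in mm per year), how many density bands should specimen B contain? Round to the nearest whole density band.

Specimen A: true density band count = 593 − 7 + 4 = 590.
Specimen A: 590 density bands at 2 per year is 590 / 2 = 295 years.
A: Extension rate ≈ 2006.8 / 295 = 6.803 mm per year.
Specimen B: 1275.1 mm / 6.803 mm per year = 187.43 years; at 2 density bands per year that is 187.43 × 2 ≈ 375 density bands.

375 density bands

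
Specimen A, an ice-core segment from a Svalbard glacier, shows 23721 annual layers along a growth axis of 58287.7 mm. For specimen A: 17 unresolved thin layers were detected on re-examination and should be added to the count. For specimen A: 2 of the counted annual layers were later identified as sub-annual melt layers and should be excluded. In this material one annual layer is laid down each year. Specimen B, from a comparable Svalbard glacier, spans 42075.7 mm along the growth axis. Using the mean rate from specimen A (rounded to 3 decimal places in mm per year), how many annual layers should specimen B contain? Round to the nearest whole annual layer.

17132 annual layers

Specimen A: after corrections the count is 23721 − 2 + 17 = 23736 annual layers.
A: 58287.7 mm over 23736 years gives 58287.7 / 23736 ≈ 2.456 mm per year.
For B, 42075.7 / 2.456 = 17131.80 years ≈ 17132 annual layers.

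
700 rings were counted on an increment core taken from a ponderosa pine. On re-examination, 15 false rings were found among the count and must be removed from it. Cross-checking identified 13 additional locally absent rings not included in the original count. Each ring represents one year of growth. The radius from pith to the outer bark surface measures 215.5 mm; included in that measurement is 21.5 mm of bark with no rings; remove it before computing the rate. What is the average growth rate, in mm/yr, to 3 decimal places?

0.278 mm/yr

Correcting the raw count gives 700 − 15 + 13 = 698 true rings.
The growth record spans 215.5 − 21.5 = 194.0 mm.
Extension rate ≈ 194.0 / 698 = 0.278 mm/yr.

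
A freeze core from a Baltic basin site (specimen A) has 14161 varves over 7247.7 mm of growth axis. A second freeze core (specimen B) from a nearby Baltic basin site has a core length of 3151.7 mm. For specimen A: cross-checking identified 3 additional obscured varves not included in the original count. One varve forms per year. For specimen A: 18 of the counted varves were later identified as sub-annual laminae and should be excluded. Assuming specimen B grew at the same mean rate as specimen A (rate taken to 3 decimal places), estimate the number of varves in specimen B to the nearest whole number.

Specimen A: adjusted count: 14161 − 18 + 3 = 14146 varves.
A: Mean rate = 7247.7 mm / 14146 years ≈ 0.512 mm/year.
Specimen B: 3151.7 mm / 0.512 mm per year = 6155.66 years ≈ 6156 varves.

6156 varves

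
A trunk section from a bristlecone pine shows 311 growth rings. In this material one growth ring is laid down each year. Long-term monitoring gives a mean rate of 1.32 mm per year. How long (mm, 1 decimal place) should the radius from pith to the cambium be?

The record spans 311 years at 1.32 mm per year.
Length ≈ 1.32 × 311 = 410.5 mm.

410.5 mm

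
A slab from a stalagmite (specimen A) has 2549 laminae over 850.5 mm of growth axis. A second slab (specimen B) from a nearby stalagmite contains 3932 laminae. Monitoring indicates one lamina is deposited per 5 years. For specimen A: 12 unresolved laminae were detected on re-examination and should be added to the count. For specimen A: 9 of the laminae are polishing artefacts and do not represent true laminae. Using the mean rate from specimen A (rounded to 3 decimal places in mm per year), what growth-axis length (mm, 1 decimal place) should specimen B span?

1317.2 mm

Specimen A: after corrections the count is 2549 − 9 + 12 = 2552 laminae.
Specimen A: multiplying by 5 years per lamina: 2552 × 5 = 12760 years.
A: Extension rate ≈ 850.5 / 12760 = 0.067 mm per year.
Specimen B: at 5 years per lamina, 3932 × 5 = 19660 years. B's length ≈ 0.067 × 19660 = 1317.2 mm.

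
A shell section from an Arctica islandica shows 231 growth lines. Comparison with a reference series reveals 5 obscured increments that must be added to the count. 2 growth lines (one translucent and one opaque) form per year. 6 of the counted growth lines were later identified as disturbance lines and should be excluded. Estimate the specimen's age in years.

After corrections the count is 231 − 6 + 5 = 230 growth lines.
230 growth lines at 2 per year is 230 / 2 = 115 years.

115 years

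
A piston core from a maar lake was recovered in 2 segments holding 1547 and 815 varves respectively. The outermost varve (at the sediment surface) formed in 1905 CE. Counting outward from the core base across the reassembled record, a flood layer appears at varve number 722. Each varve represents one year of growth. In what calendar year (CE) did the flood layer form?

Total varves = 1547 + 815 = 2362.
The flood layer sits at varve 722 from the core base, so 2362 − 722 = 1640 varves formed after it.
The varve at the sediment surface is 1905 CE, so the flood layer dates to 1905 − 1640 = 265 CE.

265 CE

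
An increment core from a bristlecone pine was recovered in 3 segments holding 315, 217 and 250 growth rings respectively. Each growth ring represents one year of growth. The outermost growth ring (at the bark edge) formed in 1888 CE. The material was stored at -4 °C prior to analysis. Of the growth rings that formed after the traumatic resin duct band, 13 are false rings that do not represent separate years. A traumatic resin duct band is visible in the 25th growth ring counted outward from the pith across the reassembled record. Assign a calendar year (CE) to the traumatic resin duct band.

Total growth rings = 315 + 217 + 250 = 782.
782 − 25 = 757 growth rings lie beyond the traumatic resin duct band toward the bark edge.
Excluding 13 false growth rings: 757 − 13 = 744.
The growth ring at the bark edge is 1888 CE, so the traumatic resin duct band dates to 1888 − 744 = 1144 CE.

1144 CE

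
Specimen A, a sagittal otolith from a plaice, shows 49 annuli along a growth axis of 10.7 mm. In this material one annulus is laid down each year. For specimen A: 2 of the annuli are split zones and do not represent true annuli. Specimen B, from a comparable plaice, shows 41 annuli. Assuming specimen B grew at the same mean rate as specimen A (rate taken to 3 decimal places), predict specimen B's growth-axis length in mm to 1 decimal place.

Specimen A: true annulus count = 49 − 2 = 47.
A: Extension rate ≈ 10.7 / 47 = 0.228 mm/year.
B's length ≈ 0.228 × 41 = 9.3 mm.

9.3 mm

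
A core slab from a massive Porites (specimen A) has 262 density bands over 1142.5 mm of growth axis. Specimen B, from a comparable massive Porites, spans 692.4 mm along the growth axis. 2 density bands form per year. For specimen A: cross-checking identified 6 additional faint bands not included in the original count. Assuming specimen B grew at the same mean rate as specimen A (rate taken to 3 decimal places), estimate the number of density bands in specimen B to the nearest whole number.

162 density bands

Specimen A: correcting the raw count gives 262 + 6 = 268 true density bands.
Specimen A: 268 density bands at 2 per year is 268 / 2 = 134 years.
A: 1142.5 mm over 134 years gives 1142.5 / 134 ≈ 8.526 mm/yr.
Specimen B: 692.4 mm / 8.526 mm per year = 81.21 years; at 2 density bands per year that is 81.21 × 2 ≈ 162 density bands.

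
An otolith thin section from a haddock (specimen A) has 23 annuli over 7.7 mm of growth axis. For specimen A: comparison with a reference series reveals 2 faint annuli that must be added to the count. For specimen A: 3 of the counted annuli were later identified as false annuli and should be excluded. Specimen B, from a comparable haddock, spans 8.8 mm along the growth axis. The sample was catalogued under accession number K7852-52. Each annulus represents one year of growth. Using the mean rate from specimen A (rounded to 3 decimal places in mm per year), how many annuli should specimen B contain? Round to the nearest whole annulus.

25 annuli

Specimen A: true annulus count = 23 − 3 + 2 = 22.
A: Mean rate = 7.7 mm / 22 years ≈ 0.350 mm/year.
B spans 8.8 / 0.350 = 25.14 years ≈ 25 annuli.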